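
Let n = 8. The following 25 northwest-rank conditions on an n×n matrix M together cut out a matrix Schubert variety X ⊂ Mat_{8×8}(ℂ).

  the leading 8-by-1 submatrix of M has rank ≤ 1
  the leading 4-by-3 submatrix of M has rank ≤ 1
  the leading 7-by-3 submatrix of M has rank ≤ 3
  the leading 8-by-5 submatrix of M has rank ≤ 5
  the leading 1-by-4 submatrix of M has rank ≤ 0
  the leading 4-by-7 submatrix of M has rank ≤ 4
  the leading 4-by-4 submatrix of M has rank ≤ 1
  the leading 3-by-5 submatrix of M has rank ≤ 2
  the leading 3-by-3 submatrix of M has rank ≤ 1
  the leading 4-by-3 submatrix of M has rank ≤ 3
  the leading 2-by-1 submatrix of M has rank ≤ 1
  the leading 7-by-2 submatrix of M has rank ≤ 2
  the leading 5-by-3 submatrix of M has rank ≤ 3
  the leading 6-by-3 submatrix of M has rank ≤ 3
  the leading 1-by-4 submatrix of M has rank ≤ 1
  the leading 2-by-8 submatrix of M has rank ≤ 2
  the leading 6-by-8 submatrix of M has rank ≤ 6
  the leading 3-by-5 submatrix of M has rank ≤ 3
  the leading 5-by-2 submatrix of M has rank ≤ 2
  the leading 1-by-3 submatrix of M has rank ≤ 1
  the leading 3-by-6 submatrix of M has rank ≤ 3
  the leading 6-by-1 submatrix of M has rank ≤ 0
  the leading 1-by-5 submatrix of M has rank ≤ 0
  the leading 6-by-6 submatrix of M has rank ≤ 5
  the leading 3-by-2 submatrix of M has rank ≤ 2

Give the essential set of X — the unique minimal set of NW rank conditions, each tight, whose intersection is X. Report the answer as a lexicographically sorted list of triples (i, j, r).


The tightest implied rank at each (i,j), from the 25 conditions:

  R[1]: 0  0  0  0  0  1  1  1
  R[2]: 0  1  1  1  1  2  2  2
  R[3]: 0  1  1  1  2  3  3  3
  R[4]: 0  1  1  1  2  3  4  4
  R[5]: 0  1  2  2  3  4  5  5
  R[6]: 0  1  2  3  4  5  6  6
  R[7]: 1  2  3  4  5  6  7  7
  R[8]: 1  2  3  4  5  6  7  8

reading off 1-entries of Δ²R: w = (6, 2, 5, 7, 3, 4, 1, 8).

Fulton essential set (3 of the 14 Rothe cells):

[(1, 5, 0), (4, 4, 1), (6, 1, 0)]


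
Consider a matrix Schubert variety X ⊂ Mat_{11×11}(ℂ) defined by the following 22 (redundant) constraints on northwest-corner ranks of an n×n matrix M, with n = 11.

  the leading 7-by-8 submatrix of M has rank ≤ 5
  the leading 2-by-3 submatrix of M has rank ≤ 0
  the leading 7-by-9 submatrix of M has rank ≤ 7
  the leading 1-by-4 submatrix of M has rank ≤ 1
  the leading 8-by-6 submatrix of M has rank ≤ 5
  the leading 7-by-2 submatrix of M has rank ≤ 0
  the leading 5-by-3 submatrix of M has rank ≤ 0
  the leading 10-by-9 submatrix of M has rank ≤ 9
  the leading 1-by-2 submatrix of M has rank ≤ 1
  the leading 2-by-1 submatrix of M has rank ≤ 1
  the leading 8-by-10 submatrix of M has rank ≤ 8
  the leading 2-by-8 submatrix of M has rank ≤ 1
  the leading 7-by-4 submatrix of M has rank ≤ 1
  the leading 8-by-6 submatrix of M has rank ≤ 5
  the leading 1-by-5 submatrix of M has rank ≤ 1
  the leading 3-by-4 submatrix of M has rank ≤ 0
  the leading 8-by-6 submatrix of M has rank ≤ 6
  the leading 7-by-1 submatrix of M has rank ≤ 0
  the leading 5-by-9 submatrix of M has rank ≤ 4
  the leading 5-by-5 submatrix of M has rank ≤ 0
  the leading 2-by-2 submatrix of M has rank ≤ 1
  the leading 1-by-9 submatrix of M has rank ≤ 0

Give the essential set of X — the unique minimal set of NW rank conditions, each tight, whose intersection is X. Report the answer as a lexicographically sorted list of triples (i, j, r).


The tightest implied rank at each (i,j), from the 22 conditions:

  row 1: 0  0  0  0  0  0  0  0  0  1  1
  row 2: 0  0  0  0  0  1  1  1  1  2  2
  row 3: 0  0  0  0  0  1  2  2  2  3  3
  row 4: 0  0  0  0  0  1  2  3  3  4  4
  row 5: 0  0  0  0  0  1  2  3  4  5  5
  row 6: 0  0  1  1  1  2  3  4  5  6  6
  row 7: 0  0  1  1  2  3  4  5  6  7  7
  row 8: 1  1  2  2  3  4  5  6  7  8  8
  row 9: 1  2  3  3  4  5  6  7  8  9  9
  row 10: 1  2  3  4  5  6  7  8  9  10  10
  row 11: 1  2  3  4  5  6  7  8  9  10  11

giving w = (10, 6, 7, 8, 9, 3, 5, 1, 2, 4, 11) via Δ²R.

ℓ(w)=34; the 4 essential cells (i,j,r):

[(1, 9, 0), (5, 5, 0), (7, 2, 0), (7, 4, 1)]


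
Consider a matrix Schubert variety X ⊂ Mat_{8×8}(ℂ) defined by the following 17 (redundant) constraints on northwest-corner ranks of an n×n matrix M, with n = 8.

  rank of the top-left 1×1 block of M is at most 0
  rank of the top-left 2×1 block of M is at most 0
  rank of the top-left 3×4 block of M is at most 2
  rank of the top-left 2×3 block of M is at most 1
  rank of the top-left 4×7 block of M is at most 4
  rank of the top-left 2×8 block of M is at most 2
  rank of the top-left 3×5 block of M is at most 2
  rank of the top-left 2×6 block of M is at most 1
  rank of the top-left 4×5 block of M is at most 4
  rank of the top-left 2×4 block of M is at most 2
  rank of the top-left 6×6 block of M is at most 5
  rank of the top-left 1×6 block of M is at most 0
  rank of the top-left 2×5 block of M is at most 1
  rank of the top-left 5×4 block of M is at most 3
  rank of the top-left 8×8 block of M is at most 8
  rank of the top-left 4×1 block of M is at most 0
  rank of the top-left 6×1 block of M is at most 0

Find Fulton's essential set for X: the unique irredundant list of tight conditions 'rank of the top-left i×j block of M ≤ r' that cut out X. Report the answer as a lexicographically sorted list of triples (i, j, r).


Reconstructing r_w from the 17 given conditions:

  0 | 0 | 0 | 0 | 0 | 0 | 1 | 1
  0 | 1 | 1 | 1 | 1 | 1 | 2 | 2
  0 | 1 | 2 | 2 | 2 | 2 | 3 | 3
  0 | 1 | 2 | 3 | 3 | 3 | 4 | 4
  0 | 1 | 2 | 3 | 4 | 4 | 5 | 5
  0 | 1 | 2 | 3 | 4 | 5 | 6 | 6
  1 | 2 | 3 | 4 | 5 | 6 | 7 | 7
  1 | 2 | 3 | 4 | 5 | 6 | 7 | 8

the unique w with this rank table is (7, 2, 3, 4, 5, 6, 1, 8).

ℓ(w)=11; the 2 essential cells (i,j,r):

[(1, 6, 0), (6, 1, 0)]


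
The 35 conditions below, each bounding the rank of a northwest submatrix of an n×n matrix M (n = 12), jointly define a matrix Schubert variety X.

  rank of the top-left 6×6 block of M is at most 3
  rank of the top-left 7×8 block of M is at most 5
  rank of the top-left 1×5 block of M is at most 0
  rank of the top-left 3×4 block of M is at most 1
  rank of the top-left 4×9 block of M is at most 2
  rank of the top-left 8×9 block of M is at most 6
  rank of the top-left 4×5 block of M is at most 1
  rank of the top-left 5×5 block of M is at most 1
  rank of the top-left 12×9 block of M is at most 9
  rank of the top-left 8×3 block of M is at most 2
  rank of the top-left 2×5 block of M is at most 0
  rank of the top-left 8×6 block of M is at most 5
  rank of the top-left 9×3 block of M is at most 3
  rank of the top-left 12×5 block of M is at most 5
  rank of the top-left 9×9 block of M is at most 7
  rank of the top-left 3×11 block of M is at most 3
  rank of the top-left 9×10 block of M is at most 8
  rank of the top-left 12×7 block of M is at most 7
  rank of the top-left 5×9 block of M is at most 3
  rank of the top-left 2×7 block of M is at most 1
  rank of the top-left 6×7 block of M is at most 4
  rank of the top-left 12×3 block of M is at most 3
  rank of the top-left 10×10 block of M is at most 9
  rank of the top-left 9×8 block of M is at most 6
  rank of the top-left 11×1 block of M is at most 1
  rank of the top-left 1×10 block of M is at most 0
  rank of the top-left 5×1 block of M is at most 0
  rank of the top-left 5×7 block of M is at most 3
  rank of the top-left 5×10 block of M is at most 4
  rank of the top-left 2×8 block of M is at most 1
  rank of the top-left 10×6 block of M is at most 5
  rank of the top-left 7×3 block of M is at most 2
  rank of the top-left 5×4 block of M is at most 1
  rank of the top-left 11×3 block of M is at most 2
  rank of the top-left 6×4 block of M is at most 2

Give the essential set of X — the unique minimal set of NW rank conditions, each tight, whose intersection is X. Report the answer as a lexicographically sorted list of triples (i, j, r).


Reconstructing r_w from the 35 given conditions:

  row 1: 0 | 0 | 0 | 0 | 0 | 0 | 0 | 0 | 0 | 0 | 1 | 1
  row 2: 0 | 0 | 0 | 0 | 0 | 1 | 1 | 1 | 1 | 1 | 2 | 2
  row 3: 0 | 1 | 1 | 1 | 1 | 2 | 2 | 2 | 2 | 2 | 3 | 3
  row 4: 0 | 1 | 1 | 1 | 1 | 2 | 2 | 2 | 2 | 3 | 4 | 4
  row 5: 0 | 1 | 1 | 1 | 1 | 2 | 3 | 3 | 3 | 4 | 5 | 5
  row 6: 1 | 2 | 2 | 2 | 2 | 3 | 4 | 4 | 4 | 5 | 6 | 6
  row 7: 1 | 2 | 2 | 3 | 3 | 4 | 5 | 5 | 5 | 6 | 7 | 7
  row 8: 1 | 2 | 2 | 3 | 4 | 5 | 6 | 6 | 6 | 7 | 8 | 8
  row 9: 1 | 2 | 2 | 3 | 4 | 5 | 6 | 6 | 7 | 8 | 9 | 9
  row 10: 1 | 2 | 2 | 3 | 4 | 5 | 6 | 7 | 8 | 9 | 10 | 10
  row 11: 1 | 2 | 2 | 3 | 4 | 5 | 6 | 7 | 8 | 9 | 10 | 11
  row 12: 1 | 2 | 3 | 4 | 5 | 6 | 7 | 8 | 9 | 10 | 11 | 12

second differences of R give the permutation w = (11, 6, 2, 10, 7, 1, 4, 5, 9, 8, 12, 3).

7 SE-corners of the 33-cell Rothe diagram give Ess(w):

[(1, 10, 0), (2, 5, 0), (4, 9, 2), (5, 1, 0), (5, 5, 1), (9, 8, 6), (11, 3, 2)]


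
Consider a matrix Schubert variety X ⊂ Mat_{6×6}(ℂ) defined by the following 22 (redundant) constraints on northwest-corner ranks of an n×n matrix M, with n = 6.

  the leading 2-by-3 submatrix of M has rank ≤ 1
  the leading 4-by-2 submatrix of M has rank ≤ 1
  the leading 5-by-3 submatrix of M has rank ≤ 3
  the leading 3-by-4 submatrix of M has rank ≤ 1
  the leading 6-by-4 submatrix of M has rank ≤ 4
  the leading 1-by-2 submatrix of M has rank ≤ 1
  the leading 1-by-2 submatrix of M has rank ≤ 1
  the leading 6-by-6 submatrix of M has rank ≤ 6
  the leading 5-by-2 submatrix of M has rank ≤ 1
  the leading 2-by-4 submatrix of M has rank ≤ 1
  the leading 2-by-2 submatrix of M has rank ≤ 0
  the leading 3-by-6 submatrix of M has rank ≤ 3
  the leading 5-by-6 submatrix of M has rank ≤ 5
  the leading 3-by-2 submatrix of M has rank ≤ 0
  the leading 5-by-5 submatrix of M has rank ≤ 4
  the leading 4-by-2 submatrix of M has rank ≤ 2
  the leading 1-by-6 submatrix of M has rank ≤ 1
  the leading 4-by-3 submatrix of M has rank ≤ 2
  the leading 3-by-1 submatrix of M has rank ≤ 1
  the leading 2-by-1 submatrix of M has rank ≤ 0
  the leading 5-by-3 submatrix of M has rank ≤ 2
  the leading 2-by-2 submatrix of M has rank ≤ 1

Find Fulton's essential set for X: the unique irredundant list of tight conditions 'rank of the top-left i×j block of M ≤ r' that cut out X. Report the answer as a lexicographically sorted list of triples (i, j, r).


Computing R[i][j] = min implied NW-rank bound (n=6, 22 conditions):

  i=1: 0  0  1  1  1  1
  i=2: 0  0  1  1  2  2
  i=3: 0  0  1  1  2  3
  i=4: 1  1  2  2  3  4
  i=5: 1  1  2  3  4  5
  i=6: 1  2  3  4  5  6

reading off 1-entries of Δ²R: w = (3, 5, 6, 1, 4, 2).

D(w) has 9 cells with 3 SE-corners; essential set:

[(3, 2, 0), (3, 4, 1), (5, 2, 1)]


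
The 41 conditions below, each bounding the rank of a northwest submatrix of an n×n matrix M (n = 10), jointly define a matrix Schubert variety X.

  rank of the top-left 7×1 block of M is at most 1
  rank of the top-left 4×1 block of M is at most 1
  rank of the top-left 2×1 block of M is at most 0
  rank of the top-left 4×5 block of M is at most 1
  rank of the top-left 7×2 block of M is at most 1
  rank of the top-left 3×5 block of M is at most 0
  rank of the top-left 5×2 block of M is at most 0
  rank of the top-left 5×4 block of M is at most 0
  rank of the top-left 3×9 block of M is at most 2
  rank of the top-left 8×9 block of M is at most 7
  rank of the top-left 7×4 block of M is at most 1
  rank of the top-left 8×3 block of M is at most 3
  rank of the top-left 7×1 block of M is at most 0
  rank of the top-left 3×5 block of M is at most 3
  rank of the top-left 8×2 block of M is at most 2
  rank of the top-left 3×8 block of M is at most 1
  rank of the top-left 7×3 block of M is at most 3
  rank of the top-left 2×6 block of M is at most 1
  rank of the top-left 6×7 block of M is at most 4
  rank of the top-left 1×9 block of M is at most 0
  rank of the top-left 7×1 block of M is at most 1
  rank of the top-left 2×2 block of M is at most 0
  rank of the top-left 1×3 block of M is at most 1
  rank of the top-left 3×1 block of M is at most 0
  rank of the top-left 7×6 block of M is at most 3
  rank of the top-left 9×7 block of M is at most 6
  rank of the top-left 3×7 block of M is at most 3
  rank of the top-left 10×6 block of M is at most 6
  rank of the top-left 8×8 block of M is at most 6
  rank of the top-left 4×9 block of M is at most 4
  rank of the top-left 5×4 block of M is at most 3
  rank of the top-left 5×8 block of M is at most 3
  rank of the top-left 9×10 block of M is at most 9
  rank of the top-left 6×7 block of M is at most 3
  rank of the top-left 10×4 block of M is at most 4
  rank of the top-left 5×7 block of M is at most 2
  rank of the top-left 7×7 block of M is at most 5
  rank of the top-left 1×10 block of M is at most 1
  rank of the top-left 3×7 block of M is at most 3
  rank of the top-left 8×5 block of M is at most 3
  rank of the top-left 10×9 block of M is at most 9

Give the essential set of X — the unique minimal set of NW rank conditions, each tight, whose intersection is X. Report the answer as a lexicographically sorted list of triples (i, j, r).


Computing R[i][j] = min implied NW-rank bound (n=10, 41 conditions):

  R[1]: 0 0 0 0 0 0 0 0 0 1
  R[2]: 0 0 0 0 0 1 1 1 1 2
  R[3]: 0 0 0 0 0 1 1 1 2 3
  R[4]: 0 0 0 0 1 2 2 2 3 4
  R[5]: 0 0 0 0 1 2 2 3 4 5
  R[6]: 0 1 1 1 2 3 3 4 5 6
  R[7]: 0 1 1 1 2 3 4 5 6 7
  R[8]: 1 2 2 2 3 4 5 6 7 8
  R[9]: 1 2 3 3 4 5 6 7 8 9
  R[10]: 1 2 3 4 5 6 7 8 9 10

so w = (10, 6, 9, 5, 8, 2, 7, 1, 3, 4).

Fulton essential set (7 of the 34 Rothe cells):

[(1, 9, 0), (3, 5, 0), (3, 8, 1), (5, 4, 0), (5, 7, 2), (7, 1, 0), (7, 4, 1)]


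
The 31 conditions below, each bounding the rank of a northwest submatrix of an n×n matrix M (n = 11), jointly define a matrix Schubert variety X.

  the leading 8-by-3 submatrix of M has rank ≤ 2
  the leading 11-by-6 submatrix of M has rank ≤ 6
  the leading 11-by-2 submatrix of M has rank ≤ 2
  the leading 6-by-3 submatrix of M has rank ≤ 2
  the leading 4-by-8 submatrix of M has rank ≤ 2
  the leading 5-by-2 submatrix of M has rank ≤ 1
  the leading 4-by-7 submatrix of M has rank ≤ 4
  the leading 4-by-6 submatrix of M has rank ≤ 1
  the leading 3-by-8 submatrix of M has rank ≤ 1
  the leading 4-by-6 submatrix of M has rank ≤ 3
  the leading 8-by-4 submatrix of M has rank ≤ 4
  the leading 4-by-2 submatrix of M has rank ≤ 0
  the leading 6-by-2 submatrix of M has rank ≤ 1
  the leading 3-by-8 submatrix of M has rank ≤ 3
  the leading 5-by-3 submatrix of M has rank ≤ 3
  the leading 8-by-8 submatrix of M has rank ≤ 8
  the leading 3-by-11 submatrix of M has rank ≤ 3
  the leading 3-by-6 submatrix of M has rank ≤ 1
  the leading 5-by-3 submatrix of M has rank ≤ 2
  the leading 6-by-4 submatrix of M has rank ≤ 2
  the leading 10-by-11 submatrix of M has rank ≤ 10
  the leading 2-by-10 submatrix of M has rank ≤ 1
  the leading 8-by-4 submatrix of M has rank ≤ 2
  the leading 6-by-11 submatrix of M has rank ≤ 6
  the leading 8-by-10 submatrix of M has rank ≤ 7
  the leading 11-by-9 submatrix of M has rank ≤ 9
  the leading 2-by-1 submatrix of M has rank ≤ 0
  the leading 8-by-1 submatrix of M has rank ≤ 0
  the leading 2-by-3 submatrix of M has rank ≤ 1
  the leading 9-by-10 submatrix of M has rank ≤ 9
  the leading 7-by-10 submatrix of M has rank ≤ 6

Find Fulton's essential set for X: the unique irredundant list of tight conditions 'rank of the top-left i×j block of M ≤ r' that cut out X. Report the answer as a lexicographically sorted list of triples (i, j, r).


Recovering R(i,j) via the rank-extension bound from the 31 conditions:

  0, 0, 1, 1, 1, 1, 1, 1, 1, 1, 1
  0, 0, 1, 1, 1, 1, 1, 1, 1, 1, 2
  0, 0, 1, 1, 1, 1, 1, 1, 2, 2, 3
  0, 0, 1, 1, 1, 1, 2, 2, 3, 3, 4
  0, 1, 2, 2, 2, 2, 3, 3, 4, 4, 5
  0, 1, 2, 2, 3, 3, 4, 4, 5, 5, 6
  0, 1, 2, 2, 3, 4, 5, 5, 6, 6, 7
  0, 1, 2, 2, 3, 4, 5, 6, 7, 7, 8
  1, 2, 3, 3, 4, 5, 6, 7, 8, 8, 9
  1, 2, 3, 4, 5, 6, 7, 8, 9, 9, 10
  1, 2, 3, 4, 5, 6, 7, 8, 9, 10, 11

giving w = (3, 11, 9, 7, 2, 5, 6, 8, 1, 4, 10) via Δ²R.

ℓ(w)=30; the 6 essential cells (i,j,r):

[(2, 10, 1), (3, 8, 1), (4, 2, 0), (4, 6, 1), (8, 1, 0), (8, 4, 2)]


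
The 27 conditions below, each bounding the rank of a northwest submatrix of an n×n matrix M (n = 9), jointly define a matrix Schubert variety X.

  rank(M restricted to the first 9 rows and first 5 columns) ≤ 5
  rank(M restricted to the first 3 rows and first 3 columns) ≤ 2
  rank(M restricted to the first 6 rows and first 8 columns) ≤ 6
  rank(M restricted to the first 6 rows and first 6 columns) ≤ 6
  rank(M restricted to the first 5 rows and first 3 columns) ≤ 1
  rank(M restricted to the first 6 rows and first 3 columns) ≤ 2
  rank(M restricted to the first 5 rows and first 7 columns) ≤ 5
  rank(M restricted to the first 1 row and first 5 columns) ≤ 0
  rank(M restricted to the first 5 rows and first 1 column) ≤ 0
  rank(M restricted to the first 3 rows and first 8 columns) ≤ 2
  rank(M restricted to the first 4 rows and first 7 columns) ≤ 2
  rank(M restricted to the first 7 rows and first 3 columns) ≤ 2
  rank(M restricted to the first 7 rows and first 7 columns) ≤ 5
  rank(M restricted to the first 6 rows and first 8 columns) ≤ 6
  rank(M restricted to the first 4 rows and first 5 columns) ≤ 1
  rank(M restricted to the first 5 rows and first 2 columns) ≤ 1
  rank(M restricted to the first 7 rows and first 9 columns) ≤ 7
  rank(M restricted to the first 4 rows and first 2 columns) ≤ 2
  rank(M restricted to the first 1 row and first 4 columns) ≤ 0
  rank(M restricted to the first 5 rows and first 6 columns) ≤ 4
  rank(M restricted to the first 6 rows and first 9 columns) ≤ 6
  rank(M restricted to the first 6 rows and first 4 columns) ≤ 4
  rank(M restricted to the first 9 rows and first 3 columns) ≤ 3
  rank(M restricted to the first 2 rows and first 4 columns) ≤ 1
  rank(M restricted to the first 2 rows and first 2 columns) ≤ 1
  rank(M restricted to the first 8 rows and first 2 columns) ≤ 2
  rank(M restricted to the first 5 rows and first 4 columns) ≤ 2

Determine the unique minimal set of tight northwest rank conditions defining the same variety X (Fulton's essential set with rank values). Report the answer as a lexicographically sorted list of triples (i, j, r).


Computing R[i][j] = min implied NW-rank bound (n=9, 27 conditions):

  i=1: 0 0 0 0 0 1 1 1 1
  i=2: 0 1 1 1 1 2 2 2 2
  i=3: 0 1 1 1 1 2 2 2 3
  i=4: 0 1 1 1 1 2 2 3 4
  i=5: 0 1 1 2 2 3 3 4 5
  i=6: 1 2 2 3 3 4 4 5 6
  i=7: 1 2 2 3 4 5 5 6 7
  i=8: 1 2 3 4 5 6 6 7 8
  i=9: 1 2 3 4 5 6 7 8 9

second differences of R give the permutation w = (6, 2, 9, 8, 4, 1, 5, 3, 7).

Rothe diagram D(w) (20 cells), 7 SE-corners (essential conditions):

[(1, 5, 0), (3, 8, 2), (4, 5, 1), (4, 7, 2), (5, 1, 0), (5, 3, 1), (7, 3, 2)]


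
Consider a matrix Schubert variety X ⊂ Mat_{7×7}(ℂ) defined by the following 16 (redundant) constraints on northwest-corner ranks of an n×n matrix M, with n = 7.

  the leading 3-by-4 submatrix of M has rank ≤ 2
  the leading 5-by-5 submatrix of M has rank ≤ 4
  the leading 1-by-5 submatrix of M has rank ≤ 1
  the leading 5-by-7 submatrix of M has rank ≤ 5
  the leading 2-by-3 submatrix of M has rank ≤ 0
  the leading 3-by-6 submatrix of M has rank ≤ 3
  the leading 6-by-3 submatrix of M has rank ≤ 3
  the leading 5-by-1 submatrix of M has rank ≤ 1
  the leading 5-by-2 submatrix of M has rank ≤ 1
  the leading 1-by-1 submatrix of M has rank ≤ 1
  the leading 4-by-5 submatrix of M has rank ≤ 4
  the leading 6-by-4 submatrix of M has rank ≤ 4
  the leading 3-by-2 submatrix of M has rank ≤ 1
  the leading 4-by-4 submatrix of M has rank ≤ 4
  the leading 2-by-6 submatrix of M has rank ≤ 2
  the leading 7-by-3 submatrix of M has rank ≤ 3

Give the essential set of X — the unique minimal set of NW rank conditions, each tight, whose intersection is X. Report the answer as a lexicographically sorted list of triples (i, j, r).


Recovering R(i,j) via the rank-extension bound from the 16 conditions:

  R[1]: 0 | 0 | 0 | 1 | 1 | 1 | 1
  R[2]: 0 | 0 | 0 | 1 | 2 | 2 | 2
  R[3]: 1 | 1 | 1 | 2 | 3 | 3 | 3
  R[4]: 1 | 1 | 2 | 3 | 4 | 4 | 4
  R[5]: 1 | 1 | 2 | 3 | 4 | 5 | 5
  R[6]: 1 | 2 | 3 | 4 | 5 | 6 | 6
  R[7]: 1 | 2 | 3 | 4 | 5 | 6 | 7

giving w = (4, 5, 1, 3, 6, 2, 7) via Δ²R.

2 SE-corners of the 8-cell Rothe diagram give Ess(w):

[(2, 3, 0), (5, 2, 1)]


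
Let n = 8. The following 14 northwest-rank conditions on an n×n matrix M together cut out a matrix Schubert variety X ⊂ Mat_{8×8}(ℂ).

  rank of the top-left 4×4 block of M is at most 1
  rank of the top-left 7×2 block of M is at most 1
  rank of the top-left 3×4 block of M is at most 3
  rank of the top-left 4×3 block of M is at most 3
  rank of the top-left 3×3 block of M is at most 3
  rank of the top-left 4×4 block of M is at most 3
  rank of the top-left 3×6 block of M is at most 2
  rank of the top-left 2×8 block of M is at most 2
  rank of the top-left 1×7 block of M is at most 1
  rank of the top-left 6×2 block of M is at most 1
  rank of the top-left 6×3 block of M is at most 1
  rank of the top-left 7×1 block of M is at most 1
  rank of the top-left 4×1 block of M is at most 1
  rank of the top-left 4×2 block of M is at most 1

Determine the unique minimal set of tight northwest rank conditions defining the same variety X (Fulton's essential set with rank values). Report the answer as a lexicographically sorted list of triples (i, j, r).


Propagating the 14 rank bounds to every northwest block:

  row 1: 1 | 1 | 1 | 1 | 1 | 1 | 1 | 1
  row 2: 1 | 1 | 1 | 1 | 2 | 2 | 2 | 2
  row 3: 1 | 1 | 1 | 1 | 2 | 2 | 3 | 3
  row 4: 1 | 1 | 1 | 1 | 2 | 3 | 4 | 4
  row 5: 1 | 1 | 1 | 2 | 3 | 4 | 5 | 5
  row 6: 1 | 1 | 1 | 2 | 3 | 4 | 5 | 6
  row 7: 1 | 1 | 2 | 3 | 4 | 5 | 6 | 7
  row 8: 1 | 2 | 3 | 4 | 5 | 6 | 7 | 8

so w = (1, 5, 7, 6, 4, 8, 3, 2).

Rothe diagram D(w) (15 cells), 4 SE-corners (essential conditions):

[(3, 6, 2), (4, 4, 1), (6, 3, 1), (7, 2, 1)]


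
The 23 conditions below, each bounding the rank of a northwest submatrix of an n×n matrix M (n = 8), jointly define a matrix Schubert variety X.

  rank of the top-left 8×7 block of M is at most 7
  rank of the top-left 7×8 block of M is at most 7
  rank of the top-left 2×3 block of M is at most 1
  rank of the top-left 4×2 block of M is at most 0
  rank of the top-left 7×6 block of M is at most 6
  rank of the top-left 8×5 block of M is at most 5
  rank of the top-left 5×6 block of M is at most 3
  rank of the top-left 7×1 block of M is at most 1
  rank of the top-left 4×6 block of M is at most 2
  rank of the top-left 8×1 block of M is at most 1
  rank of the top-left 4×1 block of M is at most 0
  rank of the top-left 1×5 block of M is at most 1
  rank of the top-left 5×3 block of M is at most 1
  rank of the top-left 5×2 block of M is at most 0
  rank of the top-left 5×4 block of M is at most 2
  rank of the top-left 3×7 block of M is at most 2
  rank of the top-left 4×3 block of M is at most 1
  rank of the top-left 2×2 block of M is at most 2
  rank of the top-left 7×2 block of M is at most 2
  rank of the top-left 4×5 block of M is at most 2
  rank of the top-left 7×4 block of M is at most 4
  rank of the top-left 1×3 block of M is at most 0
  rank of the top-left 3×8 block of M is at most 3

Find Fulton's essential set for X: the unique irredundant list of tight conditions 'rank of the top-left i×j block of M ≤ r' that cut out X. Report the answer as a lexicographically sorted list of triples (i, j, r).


The tightest implied rank at each (i,j), from the 23 conditions:

  i=1: 0  0  0  1  1  1  1  1
  i=2: 0  0  1  2  2  2  2  2
  i=3: 0  0  1  2  2  2  2  3
  i=4: 0  0  1  2  2  2  3  4
  i=5: 0  0  1  2  3  3  4  5
  i=6: 1  1  2  3  4  4  5  6
  i=7: 1  2  3  4  5  5  6  7
  i=8: 1  2  3  4  5  6  7  8

the unique w with this rank table is (4, 3, 8, 7, 5, 1, 2, 6).

Fulton essential set (4 of the 16 Rothe cells):

[(1, 3, 0), (3, 7, 2), (4, 6, 2), (5, 2, 0)]


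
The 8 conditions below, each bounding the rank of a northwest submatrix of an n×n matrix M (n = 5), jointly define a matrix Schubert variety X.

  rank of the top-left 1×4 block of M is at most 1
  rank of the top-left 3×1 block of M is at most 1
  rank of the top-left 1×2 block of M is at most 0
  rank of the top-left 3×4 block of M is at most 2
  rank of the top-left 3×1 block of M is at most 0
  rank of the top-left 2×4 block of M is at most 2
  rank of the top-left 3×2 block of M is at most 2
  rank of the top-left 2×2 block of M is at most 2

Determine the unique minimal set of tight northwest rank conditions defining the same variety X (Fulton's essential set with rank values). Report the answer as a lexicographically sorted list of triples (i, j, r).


Reconstructing r_w from the 8 given conditions:

  R[1]: 0, 0, 1, 1, 1
  R[2]: 0, 1, 2, 2, 2
  R[3]: 0, 1, 2, 2, 3
  R[4]: 1, 2, 3, 3, 4
  R[5]: 1, 2, 3, 4, 5

so w = (3, 2, 5, 1, 4).

ℓ(w)=5; the 3 essential cells (i,j,r):

[(1, 2, 0), (3, 1, 0), (3, 4, 2)]


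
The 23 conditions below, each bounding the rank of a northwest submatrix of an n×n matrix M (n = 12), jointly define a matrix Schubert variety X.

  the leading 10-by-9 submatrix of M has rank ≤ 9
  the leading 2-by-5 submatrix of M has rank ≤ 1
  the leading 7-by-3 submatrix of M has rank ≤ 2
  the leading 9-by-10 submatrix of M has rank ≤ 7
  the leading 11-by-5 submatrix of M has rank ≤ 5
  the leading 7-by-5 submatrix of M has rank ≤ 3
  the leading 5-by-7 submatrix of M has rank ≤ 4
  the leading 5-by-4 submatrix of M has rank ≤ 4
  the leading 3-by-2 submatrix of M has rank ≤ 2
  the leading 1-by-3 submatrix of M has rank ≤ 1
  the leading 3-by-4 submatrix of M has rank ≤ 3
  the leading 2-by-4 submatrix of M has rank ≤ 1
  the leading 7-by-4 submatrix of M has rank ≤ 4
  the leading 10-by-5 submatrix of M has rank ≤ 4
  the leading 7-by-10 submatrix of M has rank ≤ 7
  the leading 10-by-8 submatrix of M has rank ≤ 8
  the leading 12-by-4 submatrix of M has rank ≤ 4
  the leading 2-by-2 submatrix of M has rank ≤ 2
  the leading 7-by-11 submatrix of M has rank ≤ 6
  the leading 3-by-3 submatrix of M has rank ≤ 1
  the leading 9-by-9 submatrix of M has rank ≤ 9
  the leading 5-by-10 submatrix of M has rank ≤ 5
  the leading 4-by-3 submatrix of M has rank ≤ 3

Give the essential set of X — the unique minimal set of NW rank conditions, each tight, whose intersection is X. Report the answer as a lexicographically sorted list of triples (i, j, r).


Computing R[i][j] = min implied NW-rank bound (n=12, 23 conditions):

  row 1: 1, 1, 1, 1, 1, 1, 1, 1, 1, 1, 1, 1
  row 2: 1, 1, 1, 1, 1, 2, 2, 2, 2, 2, 2, 2
  row 3: 1, 1, 1, 2, 2, 3, 3, 3, 3, 3, 3, 3
  row 4: 1, 2, 2, 3, 3, 4, 4, 4, 4, 4, 4, 4
  row 5: 1, 2, 2, 3, 3, 4, 4, 5, 5, 5, 5, 5
  row 6: 1, 2, 2, 3, 3, 4, 5, 6, 6, 6, 6, 6
  row 7: 1, 2, 2, 3, 3, 4, 5, 6, 6, 6, 6, 7
  row 8: 1, 2, 3, 4, 4, 5, 6, 7, 7, 7, 7, 8
  row 9: 1, 2, 3, 4, 4, 5, 6, 7, 7, 7, 8, 9
  row 10: 1, 2, 3, 4, 4, 5, 6, 7, 8, 8, 9, 10
  row 11: 1, 2, 3, 4, 5, 6, 7, 8, 9, 9, 10, 11
  row 12: 1, 2, 3, 4, 5, 6, 7, 8, 9, 10, 11, 12

the unique w with this rank table is (1, 6, 4, 2, 8, 7, 12, 3, 11, 9, 5, 10).

D(w) has 20 cells with 8 SE-corners; essential set:

[(2, 5, 1), (3, 3, 1), (5, 7, 4), (7, 3, 2), (7, 5, 3), (7, 11, 6), (9, 10, 7), (10, 5, 4)]


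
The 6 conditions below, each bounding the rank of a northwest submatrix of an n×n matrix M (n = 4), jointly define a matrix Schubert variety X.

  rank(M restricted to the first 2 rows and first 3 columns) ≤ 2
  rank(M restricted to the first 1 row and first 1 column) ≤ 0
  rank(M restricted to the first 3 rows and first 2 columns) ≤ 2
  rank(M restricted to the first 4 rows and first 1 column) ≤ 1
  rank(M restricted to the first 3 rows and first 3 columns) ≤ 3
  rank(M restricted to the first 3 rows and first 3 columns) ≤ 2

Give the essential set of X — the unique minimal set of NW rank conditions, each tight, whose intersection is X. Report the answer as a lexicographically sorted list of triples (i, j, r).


Propagating the 6 rank bounds to every northwest block:

  i=1: 0, 1, 1, 1
  i=2: 1, 2, 2, 2
  i=3: 1, 2, 2, 3
  i=4: 1, 2, 3, 4

the unique w with this rank table is (2, 1, 4, 3).

Rothe diagram D(w) (2 cells), 2 SE-corners (essential conditions):

[(1, 1, 0), (3, 3, 2)]


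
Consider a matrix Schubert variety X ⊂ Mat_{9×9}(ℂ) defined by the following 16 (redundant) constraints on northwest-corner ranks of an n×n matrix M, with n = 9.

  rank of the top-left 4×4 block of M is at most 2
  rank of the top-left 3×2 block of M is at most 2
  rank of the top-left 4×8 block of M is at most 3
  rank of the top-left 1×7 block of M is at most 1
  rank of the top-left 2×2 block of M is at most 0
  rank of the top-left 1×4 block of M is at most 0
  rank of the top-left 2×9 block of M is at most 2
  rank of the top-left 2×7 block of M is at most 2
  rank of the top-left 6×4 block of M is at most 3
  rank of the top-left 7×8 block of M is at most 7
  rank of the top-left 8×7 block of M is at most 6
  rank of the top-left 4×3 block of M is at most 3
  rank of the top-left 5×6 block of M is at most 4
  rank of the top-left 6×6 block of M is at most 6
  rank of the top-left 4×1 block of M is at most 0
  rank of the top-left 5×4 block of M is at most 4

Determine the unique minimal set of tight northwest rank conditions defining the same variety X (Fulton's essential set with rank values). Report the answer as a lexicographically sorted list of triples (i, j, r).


Computing R[i][j] = min implied NW-rank bound (n=9, 16 conditions):

  i=1: 0 | 0 | 0 | 0 | 1 | 1 | 1 | 1 | 1
  i=2: 0 | 0 | 1 | 1 | 2 | 2 | 2 | 2 | 2
  i=3: 0 | 1 | 2 | 2 | 3 | 3 | 3 | 3 | 3
  i=4: 0 | 1 | 2 | 2 | 3 | 3 | 3 | 3 | 4
  i=5: 1 | 2 | 3 | 3 | 4 | 4 | 4 | 4 | 5
  i=6: 1 | 2 | 3 | 3 | 4 | 5 | 5 | 5 | 6
  i=7: 1 | 2 | 3 | 4 | 5 | 6 | 6 | 6 | 7
  i=8: 1 | 2 | 3 | 4 | 5 | 6 | 6 | 7 | 8
  i=9: 1 | 2 | 3 | 4 | 5 | 6 | 7 | 8 | 9

so w = (5, 3, 2, 9, 1, 6, 4, 8, 7).

D(w) has 14 cells with 7 SE-corners; essential set:

[(1, 4, 0), (2, 2, 0), (4, 1, 0), (4, 4, 2), (4, 8, 3), (6, 4, 3), (8, 7, 6)]


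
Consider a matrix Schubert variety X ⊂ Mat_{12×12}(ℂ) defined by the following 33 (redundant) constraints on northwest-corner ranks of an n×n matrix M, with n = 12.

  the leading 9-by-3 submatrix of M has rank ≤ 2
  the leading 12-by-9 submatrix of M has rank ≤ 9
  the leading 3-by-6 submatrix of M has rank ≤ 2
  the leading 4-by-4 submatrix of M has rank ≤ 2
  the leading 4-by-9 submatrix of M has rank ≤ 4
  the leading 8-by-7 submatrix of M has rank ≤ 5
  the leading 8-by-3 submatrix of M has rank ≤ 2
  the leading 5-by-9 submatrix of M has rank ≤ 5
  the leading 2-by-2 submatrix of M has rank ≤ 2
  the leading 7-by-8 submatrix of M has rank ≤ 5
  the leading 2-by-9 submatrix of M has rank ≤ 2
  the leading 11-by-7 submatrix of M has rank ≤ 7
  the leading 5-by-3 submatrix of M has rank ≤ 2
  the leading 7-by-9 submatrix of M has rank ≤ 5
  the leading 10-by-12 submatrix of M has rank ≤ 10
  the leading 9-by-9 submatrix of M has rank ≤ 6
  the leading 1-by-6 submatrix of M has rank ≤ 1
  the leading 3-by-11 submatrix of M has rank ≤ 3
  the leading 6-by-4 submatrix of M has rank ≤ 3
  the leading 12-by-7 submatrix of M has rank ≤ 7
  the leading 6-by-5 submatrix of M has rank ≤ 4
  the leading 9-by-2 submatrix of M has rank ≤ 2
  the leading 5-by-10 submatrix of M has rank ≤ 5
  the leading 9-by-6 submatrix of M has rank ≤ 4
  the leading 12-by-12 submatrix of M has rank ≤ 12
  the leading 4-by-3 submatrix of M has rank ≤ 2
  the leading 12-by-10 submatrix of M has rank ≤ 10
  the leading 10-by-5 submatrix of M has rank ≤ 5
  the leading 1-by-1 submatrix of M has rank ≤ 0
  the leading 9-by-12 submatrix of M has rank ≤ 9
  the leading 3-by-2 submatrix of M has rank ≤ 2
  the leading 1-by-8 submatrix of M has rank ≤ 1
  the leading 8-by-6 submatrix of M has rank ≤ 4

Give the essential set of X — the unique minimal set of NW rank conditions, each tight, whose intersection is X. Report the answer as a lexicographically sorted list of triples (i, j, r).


Recovering R(i,j) via the rank-extension bound from the 33 conditions:

  0 1 1 1 1 1 1 1 1 1 1 1
  1 2 2 2 2 2 2 2 2 2 2 2
  1 2 2 2 2 2 3 3 3 3 3 3
  1 2 2 2 3 3 4 4 4 4 4 4
  1 2 2 3 4 4 5 5 5 5 5 5
  1 2 2 3 4 4 5 5 5 6 6 6
  1 2 2 3 4 4 5 5 5 6 7 7
  1 2 2 3 4 4 5 6 6 7 8 8
  1 2 2 3 4 4 5 6 6 7 8 9
  1 2 3 4 5 5 6 7 7 8 9 10
  1 2 3 4 5 6 7 8 8 9 10 11
  1 2 3 4 5 6 7 8 9 10 11 12

the unique w with this rank table is (2, 1, 7, 5, 4, 10, 11, 8, 12, 3, 6, 9).

D(w) has 21 cells with 7 SE-corners; essential set:

[(1, 1, 0), (3, 6, 2), (4, 4, 2), (7, 9, 5), (9, 3, 2), (9, 6, 4), (9, 9, 6)]


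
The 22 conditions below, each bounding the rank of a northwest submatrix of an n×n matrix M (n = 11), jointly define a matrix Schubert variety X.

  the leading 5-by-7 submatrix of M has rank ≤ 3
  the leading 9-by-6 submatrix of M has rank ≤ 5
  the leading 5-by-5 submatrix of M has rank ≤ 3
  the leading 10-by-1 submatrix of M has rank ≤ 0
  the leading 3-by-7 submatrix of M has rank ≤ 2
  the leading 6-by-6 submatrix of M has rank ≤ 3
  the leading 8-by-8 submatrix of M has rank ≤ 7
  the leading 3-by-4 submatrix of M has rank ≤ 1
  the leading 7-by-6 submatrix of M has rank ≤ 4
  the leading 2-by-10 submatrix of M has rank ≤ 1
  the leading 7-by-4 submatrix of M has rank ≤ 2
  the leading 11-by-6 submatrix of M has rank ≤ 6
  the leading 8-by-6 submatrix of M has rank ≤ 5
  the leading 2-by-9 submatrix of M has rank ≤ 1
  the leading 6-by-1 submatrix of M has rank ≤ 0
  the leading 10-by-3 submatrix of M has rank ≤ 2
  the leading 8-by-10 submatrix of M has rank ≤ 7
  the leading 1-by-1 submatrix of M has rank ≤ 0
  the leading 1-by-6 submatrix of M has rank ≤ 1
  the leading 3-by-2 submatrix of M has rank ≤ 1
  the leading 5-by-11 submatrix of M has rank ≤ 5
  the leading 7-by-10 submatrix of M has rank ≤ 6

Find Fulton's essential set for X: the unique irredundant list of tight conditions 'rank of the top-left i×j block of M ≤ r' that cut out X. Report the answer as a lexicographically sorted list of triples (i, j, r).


The tightest implied rank at each (i,j), from the 22 conditions:

  0  1  1  1  1  1  1  1  1  1  1
  0  1  1  1  1  1  1  1  1  1  2
  0  1  1  1  2  2  2  2  2  2  3
  0  1  2  2  3  3  3  3  3  3  4
  0  1  2  2  3  3  3  4  4  4  5
  0  1  2  2  3  3  4  5  5  5  6
  0  1  2  2  3  4  5  6  6  6  7
  0  1  2  3  4  5  6  7  7  7  8
  0  1  2  3  4  5  6  7  8  8  9
  0  1  2  3  4  5  6  7  8  9  10
  1  2  3  4  5  6  7  8  9  10  11

second differences of R give the permutation w = (2, 11, 5, 3, 8, 7, 6, 4, 9, 10, 1).

ℓ(w)=26; the 6 essential cells (i,j,r):

[(2, 10, 1), (3, 4, 1), (5, 7, 3), (6, 6, 3), (7, 4, 2), (10, 1, 0)]


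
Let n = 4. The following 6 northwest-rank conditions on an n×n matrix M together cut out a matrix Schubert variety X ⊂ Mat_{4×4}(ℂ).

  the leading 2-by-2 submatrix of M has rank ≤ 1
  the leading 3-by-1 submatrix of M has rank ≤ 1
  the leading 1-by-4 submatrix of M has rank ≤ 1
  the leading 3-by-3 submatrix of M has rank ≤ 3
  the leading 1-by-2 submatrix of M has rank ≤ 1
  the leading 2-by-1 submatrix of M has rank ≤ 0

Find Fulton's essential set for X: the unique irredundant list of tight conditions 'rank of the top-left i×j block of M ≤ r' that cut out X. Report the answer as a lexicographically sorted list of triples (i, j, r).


Recovering R(i,j) via the rank-extension bound from the 6 conditions:

  i=1: 0  1  1  1
  i=2: 0  1  2  2
  i=3: 1  2  3  3
  i=4: 1  2  3  4

the unique w with this rank table is (2, 3, 1, 4).

ℓ(w)=2; the 1 essential cell (i,j,r):

[(2, 1, 0)]


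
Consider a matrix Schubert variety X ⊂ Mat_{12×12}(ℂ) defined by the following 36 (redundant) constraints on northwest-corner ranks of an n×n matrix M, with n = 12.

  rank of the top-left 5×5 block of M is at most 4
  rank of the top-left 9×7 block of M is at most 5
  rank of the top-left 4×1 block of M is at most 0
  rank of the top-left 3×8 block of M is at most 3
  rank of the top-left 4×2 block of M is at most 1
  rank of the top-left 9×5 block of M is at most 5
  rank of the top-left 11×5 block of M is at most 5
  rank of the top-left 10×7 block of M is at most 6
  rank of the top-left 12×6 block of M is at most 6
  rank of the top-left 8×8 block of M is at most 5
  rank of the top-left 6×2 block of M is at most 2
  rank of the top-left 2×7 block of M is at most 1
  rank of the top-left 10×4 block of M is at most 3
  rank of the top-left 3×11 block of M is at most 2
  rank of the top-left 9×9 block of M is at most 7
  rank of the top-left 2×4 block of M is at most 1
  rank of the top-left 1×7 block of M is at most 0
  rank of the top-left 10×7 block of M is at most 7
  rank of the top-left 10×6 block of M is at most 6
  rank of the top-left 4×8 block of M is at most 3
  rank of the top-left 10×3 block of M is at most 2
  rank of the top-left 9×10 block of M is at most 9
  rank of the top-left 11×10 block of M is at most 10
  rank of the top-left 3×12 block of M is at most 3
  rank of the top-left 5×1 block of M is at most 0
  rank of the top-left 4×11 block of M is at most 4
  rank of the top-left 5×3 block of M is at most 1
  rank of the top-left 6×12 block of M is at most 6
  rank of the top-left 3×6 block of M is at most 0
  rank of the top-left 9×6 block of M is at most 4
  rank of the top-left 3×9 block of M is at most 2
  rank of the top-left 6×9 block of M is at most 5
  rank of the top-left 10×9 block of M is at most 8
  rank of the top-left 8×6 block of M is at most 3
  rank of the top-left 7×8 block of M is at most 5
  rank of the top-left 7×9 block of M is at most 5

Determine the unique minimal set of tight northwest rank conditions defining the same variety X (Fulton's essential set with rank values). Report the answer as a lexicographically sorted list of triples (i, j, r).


The tightest implied rank at each (i,j), from the 36 conditions:

  R[1]: 0  0  0  0  0  0  0  1  1  1  1  1
  R[2]: 0  0  0  0  0  0  1  2  2  2  2  2
  R[3]: 0  0  0  0  0  0  1  2  2  2  2  3
  R[4]: 0  1  1  1  1  1  2  3  3  3  3  4
  R[5]: 0  1  1  2  2  2  3  4  4  4  4  5
  R[6]: 1  2  2  3  3  3  4  5  5  5  5  6
  R[7]: 1  2  2  3  3  3  4  5  5  6  6  7
  R[8]: 1  2  2  3  3  3  4  5  6  7  7  8
  R[9]: 1  2  2  3  4  4  5  6  7  8  8  9
  R[10]: 1  2  2  3  4  5  6  7  8  9  9  10
  R[11]: 1  2  3  4  5  6  7  8  9  10  10  11
  R[12]: 1  2  3  4  5  6  7  8  9  10  11  12

second differences of R give the permutation w = (8, 7, 12, 2, 4, 1, 10, 9, 5, 6, 3, 11).

Rothe diagram D(w) (34 cells), 8 SE-corners (essential conditions):

[(1, 7, 0), (3, 6, 0), (3, 11, 2), (5, 1, 0), (5, 3, 1), (7, 9, 5), (8, 6, 3), (10, 3, 2)]


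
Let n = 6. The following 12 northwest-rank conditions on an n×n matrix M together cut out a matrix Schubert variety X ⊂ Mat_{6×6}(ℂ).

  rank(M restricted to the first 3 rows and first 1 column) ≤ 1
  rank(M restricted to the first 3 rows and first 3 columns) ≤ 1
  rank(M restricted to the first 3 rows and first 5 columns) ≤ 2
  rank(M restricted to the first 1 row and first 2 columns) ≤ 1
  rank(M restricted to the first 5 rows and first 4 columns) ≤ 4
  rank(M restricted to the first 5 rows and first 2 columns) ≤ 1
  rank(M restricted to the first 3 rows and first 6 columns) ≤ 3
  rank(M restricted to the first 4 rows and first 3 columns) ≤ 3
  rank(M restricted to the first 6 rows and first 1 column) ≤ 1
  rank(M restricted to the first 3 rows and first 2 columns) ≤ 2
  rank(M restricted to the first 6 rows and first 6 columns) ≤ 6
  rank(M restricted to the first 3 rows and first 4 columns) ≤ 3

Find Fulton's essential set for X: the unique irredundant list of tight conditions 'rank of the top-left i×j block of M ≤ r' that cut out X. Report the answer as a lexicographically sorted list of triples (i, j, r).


Propagating the 12 rank bounds to every northwest block:

  1, 1, 1, 1, 1, 1
  1, 1, 1, 2, 2, 2
  1, 1, 1, 2, 2, 3
  1, 1, 2, 3, 3, 4
  1, 1, 2, 3, 4, 5
  1, 2, 3, 4, 5, 6

the unique w with this rank table is (1, 4, 6, 3, 5, 2).

D(w) has 7 cells with 3 SE-corners; essential set:

[(3, 3, 1), (3, 5, 2), (5, 2, 1)]
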